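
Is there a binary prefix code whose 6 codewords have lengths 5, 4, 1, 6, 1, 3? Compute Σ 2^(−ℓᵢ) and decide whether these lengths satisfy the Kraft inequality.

1.234375; no

With common denominator 2^6 = 64: Σ 2^(−ℓᵢ) = 2/64 + 4/64 + 32/64 + 1/64 + 32/64 + 8/64 = 79/64 = 1.234375.
Kraft's inequality requires Σ ≤ 1; here Σ = 1.234375 > 1, so no such prefix code exists.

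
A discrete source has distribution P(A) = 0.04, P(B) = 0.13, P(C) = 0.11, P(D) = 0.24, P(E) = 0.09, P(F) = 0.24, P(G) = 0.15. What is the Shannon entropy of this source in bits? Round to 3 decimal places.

H = −Σ pᵢ log₂ pᵢ.
−0.04·log₂(0.04) = 0.1858
−0.13·log₂(0.13) = 0.3826
−0.11·log₂(0.11) = 0.3503
−0.24·log₂(0.24) = 0.4941
−0.09·log₂(0.09) = 0.3127
−0.24·log₂(0.24) = 0.4941
−0.15·log₂(0.15) = 0.4105
Sum ≈ 2.6302 → 2.630 bits.

2.630 bits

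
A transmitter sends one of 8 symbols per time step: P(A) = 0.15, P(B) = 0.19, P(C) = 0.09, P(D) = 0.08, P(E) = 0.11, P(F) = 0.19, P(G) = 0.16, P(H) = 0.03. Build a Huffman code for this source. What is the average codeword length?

2.92 bits/symbol

Repeatedly combine the two least-probable nodes; the expected code length is the sum of the merged weights.
merge 3/100 + 2/25 → 11/100
merge 9/100 + 11/100 → 1/5
merge 11/100 + 3/20 → 13/50
merge 4/25 + 19/100 → 7/20
merge 19/100 + 1/5 → 39/100
merge 13/50 + 7/20 → 61/100
merge 39/100 + 61/100 → 1
L = 11/100 + 1/5 + 13/50 + 7/20 + 39/100 + 61/100 + 1 = 73/25 = 2.92 bits/symbol.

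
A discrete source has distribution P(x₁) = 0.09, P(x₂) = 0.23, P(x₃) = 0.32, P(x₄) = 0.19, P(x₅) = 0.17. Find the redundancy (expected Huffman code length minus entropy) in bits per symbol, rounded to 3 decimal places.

0.044 bits

Entropy H = −Σ p log₂ p ≈ 2.2162 bits.
Huffman merges: 9/100+17/100→13/50; 19/100+23/100→21/50; 13/50+8/25→29/50; 21/50+29/50→1. L = 113/50 ≈ 2.2600.
L − H = 2.2600 − 2.2162 = 0.044 bits.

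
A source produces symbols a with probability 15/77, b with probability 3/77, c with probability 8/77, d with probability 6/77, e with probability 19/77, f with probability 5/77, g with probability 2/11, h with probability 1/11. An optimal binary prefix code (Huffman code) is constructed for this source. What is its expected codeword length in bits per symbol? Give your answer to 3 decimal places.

2.831 bits/symbol

Repeatedly combine the two least-probable nodes; the expected code length is the sum of the merged weights.
merge 3/77 + 5/77 → 8/77
merge 6/77 + 1/11 → 13/77
merge 8/77 + 8/77 → 16/77
merge 13/77 + 2/11 → 27/77
merge 15/77 + 16/77 → 31/77
merge 19/77 + 27/77 → 46/77
merge 31/77 + 46/77 → 1
L = 8/77 + 13/77 + 16/77 + 27/77 + 31/77 + 46/77 + 1 = 218/77 ≈ 2.831 bits/symbol.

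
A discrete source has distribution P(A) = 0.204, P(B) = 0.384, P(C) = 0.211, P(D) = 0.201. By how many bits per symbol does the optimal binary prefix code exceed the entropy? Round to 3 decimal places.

0.063 bits

Entropy H = −Σ p log₂ p ≈ 1.9370 bits.
Huffman merges: 201/1000+51/250→81/200; 211/1000+48/125→119/200; 81/200+119/200→1. L = 2 ≈ 2.0000.
L − H = 2.0000 − 1.9370 = 0.063 bits.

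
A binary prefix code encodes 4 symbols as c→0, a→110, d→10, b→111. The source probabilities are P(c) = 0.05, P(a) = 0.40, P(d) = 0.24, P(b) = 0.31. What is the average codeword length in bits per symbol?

L̄ = Σ pᵢ·ℓᵢ = 0.05·1 + 0.40·3 + 0.24·2 + 0.31·3 = 2.66 bits/symbol.

2.66 bits/symbol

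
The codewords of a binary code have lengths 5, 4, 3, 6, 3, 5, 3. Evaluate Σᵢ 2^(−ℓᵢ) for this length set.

0.515625

With common denominator 2^6 = 64: Σ 2^(−ℓᵢ) = 2/64 + 4/64 + 8/64 + 1/64 + 8/64 + 2/64 + 8/64 = 33/64 = 0.515625.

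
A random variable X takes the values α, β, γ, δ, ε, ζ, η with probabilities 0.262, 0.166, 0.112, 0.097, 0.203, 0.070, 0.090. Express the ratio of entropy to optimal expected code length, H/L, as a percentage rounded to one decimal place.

Entropy H = −Σ p log₂ p ≈ 2.6648 bits.
Huffman merges: 7/100+9/100→4/25; 97/1000+14/125→209/1000; 4/25+83/500→163/500; 203/1000+209/1000→103/250; 131/500+163/500→147/250; 103/250+147/250→1. L = 539/200 ≈ 2.6950.
Efficiency = H/L = 2.6648/2.6950 = 98.9%.

98.9%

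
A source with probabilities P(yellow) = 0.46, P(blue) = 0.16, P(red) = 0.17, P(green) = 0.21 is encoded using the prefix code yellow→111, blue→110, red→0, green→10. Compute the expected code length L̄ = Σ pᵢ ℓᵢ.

L̄ = Σ pᵢ·ℓᵢ = 0.46·3 + 0.16·3 + 0.17·1 + 0.21·2 = 2.45 bits/symbol.

2.45 bits/symbol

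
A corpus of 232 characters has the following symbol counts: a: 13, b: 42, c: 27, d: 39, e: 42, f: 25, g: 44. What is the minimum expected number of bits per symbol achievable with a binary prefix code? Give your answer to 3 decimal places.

Probabilities are the counts divided by 232.
Repeatedly combine the two least-probable nodes; the expected code length is the sum of the merged weights.
merge 13/232 + 25/232 → 19/116
merge 27/232 + 19/116 → 65/232
merge 39/232 + 21/116 → 81/232
merge 21/116 + 11/58 → 43/116
merge 65/232 + 81/232 → 73/116
merge 43/116 + 73/116 → 1
L = 19/116 + 65/232 + 81/232 + 43/116 + 73/116 + 1 = 81/29 ≈ 2.793 bits/symbol.

2.793 bits/symbol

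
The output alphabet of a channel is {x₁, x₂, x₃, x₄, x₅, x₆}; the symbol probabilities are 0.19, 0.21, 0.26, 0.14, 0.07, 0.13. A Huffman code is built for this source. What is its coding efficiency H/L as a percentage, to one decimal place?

98.1%

Entropy H = −Σ p log₂ p ≈ 2.4816 bits.
Huffman merges: 7/100+13/100→1/5; 7/50+19/100→33/100; 1/5+21/100→41/100; 13/50+33/100→59/100; 41/100+59/100→1. L = 253/100 ≈ 2.5300.
Efficiency = H/L = 2.4816/2.5300 = 98.1%.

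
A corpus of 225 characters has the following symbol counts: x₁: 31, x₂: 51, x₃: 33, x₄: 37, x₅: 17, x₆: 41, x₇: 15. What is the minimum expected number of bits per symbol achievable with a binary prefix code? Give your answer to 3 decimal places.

2.733 bits/symbol

Probabilities are the counts divided by 225.
Repeatedly combine the two least-probable nodes; the expected code length is the sum of the merged weights.
merge 1/15 + 17/225 → 32/225
merge 31/225 + 32/225 → 7/25
merge 11/75 + 37/225 → 14/45
merge 41/225 + 17/75 → 92/225
merge 7/25 + 14/45 → 133/225
merge 92/225 + 133/225 → 1
L = 32/225 + 7/25 + 14/45 + 92/225 + 133/225 + 1 = 41/15 ≈ 2.733 bits/symbol.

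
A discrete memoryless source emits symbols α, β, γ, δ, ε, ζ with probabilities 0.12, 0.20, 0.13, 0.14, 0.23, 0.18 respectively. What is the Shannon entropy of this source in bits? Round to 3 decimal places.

2.544 bits

H = −Σ pᵢ log₂ pᵢ.
−0.12·log₂(0.12) = 0.3671
−0.20·log₂(0.20) = 0.4644
−0.13·log₂(0.13) = 0.3826
−0.14·log₂(0.14) = 0.3971
−0.23·log₂(0.23) = 0.4877
−0.18·log₂(0.18) = 0.4453
Sum ≈ 2.5442 → 2.544 bits.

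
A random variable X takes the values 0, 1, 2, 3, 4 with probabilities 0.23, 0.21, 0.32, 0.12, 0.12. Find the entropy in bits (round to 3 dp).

2.221 bits

H = −Σ pᵢ log₂ pᵢ.
−0.23·log₂(0.23) = 0.4877
−0.21·log₂(0.21) = 0.4728
−0.32·log₂(0.32) = 0.5260
−0.12·log₂(0.12) = 0.3671
−0.12·log₂(0.12) = 0.3671
Sum ≈ 2.2207 → 2.221 bits.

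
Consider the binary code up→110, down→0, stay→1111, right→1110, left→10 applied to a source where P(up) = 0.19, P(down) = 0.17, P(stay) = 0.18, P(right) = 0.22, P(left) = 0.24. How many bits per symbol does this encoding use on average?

L̄ = Σ pᵢ·ℓᵢ = 0.19·3 + 0.17·1 + 0.18·4 + 0.22·4 + 0.24·2 = 2.82 bits/symbol.

2.82 bits/symbol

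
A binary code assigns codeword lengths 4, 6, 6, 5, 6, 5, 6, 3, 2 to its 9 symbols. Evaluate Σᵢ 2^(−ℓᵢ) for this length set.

0.5625

With common denominator 2^6 = 64: Σ 2^(−ℓᵢ) = 4/64 + 1/64 + 1/64 + 2/64 + 1/64 + 2/64 + 1/64 + 8/64 + 16/64 = 36/64 = 0.5625.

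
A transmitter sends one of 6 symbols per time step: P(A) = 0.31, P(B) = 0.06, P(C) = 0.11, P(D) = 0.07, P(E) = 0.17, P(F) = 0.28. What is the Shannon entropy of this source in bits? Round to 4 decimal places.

2.3350 bits

H = −Σ pᵢ log₂ pᵢ.
−0.31·log₂(0.31) = 0.5238
−0.06·log₂(0.06) = 0.2435
−0.11·log₂(0.11) = 0.3503
−0.07·log₂(0.07) = 0.2686
−0.17·log₂(0.17) = 0.4346
−0.28·log₂(0.28) = 0.5142
Sum ≈ 2.3350 → 2.3350 bits.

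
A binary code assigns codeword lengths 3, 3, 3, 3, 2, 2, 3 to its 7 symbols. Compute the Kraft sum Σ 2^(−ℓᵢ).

With common denominator 2^3 = 8: Σ 2^(−ℓᵢ) = 1/8 + 1/8 + 1/8 + 1/8 + 2/8 + 2/8 + 1/8 = 9/8 = 1.125.

1.125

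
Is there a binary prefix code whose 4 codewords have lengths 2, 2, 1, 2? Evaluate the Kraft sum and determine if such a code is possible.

1.25; no

With common denominator 2^2 = 4: Σ 2^(−ℓᵢ) = 1/4 + 1/4 + 2/4 + 1/4 = 5/4 = 1.25.
Kraft's inequality requires Σ ≤ 1; here Σ = 1.25 > 1, so no such prefix code exists.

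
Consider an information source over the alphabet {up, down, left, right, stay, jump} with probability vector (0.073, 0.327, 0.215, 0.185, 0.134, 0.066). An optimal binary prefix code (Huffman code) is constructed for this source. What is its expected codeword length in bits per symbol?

2.412 bits/symbol

Repeatedly combine the two least-probable nodes; the expected code length is the sum of the merged weights.
merge 33/500 + 73/1000 → 139/1000
merge 67/500 + 139/1000 → 273/1000
merge 37/200 + 43/200 → 2/5
merge 273/1000 + 327/1000 → 3/5
merge 2/5 + 3/5 → 1
L = 139/1000 + 273/1000 + 2/5 + 3/5 + 1 = 603/250 = 2.412 bits/symbol.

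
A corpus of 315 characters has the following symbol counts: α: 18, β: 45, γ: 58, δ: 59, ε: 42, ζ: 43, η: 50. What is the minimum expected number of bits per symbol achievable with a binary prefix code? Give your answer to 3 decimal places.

2.813 bits/symbol

Probabilities are the counts divided by 315.
Repeatedly combine the two least-probable nodes; the expected code length is the sum of the merged weights.
merge 2/35 + 2/15 → 4/21
merge 43/315 + 1/7 → 88/315
merge 10/63 + 58/315 → 12/35
merge 59/315 + 4/21 → 17/45
merge 88/315 + 12/35 → 28/45
merge 17/45 + 28/45 → 1
L = 4/21 + 88/315 + 12/35 + 17/45 + 28/45 + 1 = 886/315 ≈ 2.813 bits/symbol.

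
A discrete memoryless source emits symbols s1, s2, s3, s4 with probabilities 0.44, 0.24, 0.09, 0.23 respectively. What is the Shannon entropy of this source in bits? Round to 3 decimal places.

1.816 bits

H = −Σ pᵢ log₂ pᵢ.
−0.44·log₂(0.44) = 0.5211
−0.24·log₂(0.24) = 0.4941
−0.09·log₂(0.09) = 0.3127
−0.23·log₂(0.23) = 0.4877
Sum ≈ 1.8156 → 1.816 bits.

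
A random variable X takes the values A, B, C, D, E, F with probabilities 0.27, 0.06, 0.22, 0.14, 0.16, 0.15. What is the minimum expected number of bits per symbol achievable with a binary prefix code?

Repeatedly combine the two least-probable nodes; the expected code length is the sum of the merged weights.
merge 3/50 + 7/50 → 1/5
merge 3/20 + 4/25 → 31/100
merge 1/5 + 11/50 → 21/50
merge 27/100 + 31/100 → 29/50
merge 21/50 + 29/50 → 1
L = 1/5 + 31/100 + 21/50 + 29/50 + 1 = 251/100 = 2.51 bits/symbol.

2.51 bits/symbol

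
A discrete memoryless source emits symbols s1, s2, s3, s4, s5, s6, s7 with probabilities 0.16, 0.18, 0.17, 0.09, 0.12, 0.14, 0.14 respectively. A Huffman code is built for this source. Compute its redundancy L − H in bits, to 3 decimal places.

Entropy H = −Σ p log₂ p ≈ 2.7769 bits.
Huffman merges: 9/100+3/25→21/100; 7/50+7/50→7/25; 4/25+17/100→33/100; 9/50+21/100→39/100; 7/25+33/100→61/100; 39/100+61/100→1. L = 141/50 ≈ 2.8200.
L − H = 2.8200 − 2.7769 = 0.043 bits.

0.043 bits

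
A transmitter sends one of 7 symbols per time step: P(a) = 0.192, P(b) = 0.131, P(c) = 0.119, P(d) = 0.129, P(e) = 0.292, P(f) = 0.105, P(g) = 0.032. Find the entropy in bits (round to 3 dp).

2.607 bits

H = −Σ pᵢ log₂ pᵢ.
−0.192·log₂(0.192) = 0.4571
−0.131·log₂(0.131) = 0.3841
−0.119·log₂(0.119) = 0.3654
−0.129·log₂(0.129) = 0.3811
−0.292·log₂(0.292) = 0.5186
−0.105·log₂(0.105) = 0.3414
−0.032·log₂(0.032) = 0.1589
Sum ≈ 2.6067 → 2.607 bits.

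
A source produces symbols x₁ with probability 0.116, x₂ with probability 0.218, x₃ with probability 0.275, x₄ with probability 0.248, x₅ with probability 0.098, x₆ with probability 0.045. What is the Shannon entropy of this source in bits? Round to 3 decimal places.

H = −Σ pᵢ log₂ pᵢ.
−0.116·log₂(0.116) = 0.3605
−0.218·log₂(0.218) = 0.4791
−0.275·log₂(0.275) = 0.5122
−0.248·log₂(0.248) = 0.4989
−0.098·log₂(0.098) = 0.3284
−0.045·log₂(0.045) = 0.2013
Sum ≈ 2.3804 → 2.380 bits.

2.380 bits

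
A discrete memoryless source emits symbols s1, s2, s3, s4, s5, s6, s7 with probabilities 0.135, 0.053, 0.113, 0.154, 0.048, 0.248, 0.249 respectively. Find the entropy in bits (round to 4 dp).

H = −Σ pᵢ log₂ pᵢ.
−0.135·log₂(0.135) = 0.3900
−0.053·log₂(0.053) = 0.2246
−0.113·log₂(0.113) = 0.3555
−0.154·log₂(0.154) = 0.4156
−0.048·log₂(0.048) = 0.2103
−0.248·log₂(0.248) = 0.4989
−0.249·log₂(0.249) = 0.4994
Sum ≈ 2.5943 → 2.5943 bits.

2.5943 bits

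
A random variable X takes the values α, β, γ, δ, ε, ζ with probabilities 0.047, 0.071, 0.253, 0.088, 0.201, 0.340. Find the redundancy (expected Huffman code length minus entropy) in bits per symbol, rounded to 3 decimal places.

0.041 bits

Entropy H = −Σ p log₂ p ≈ 2.2829 bits.
Huffman merges: 47/1000+71/1000→59/500; 11/125+59/500→103/500; 201/1000+103/500→407/1000; 253/1000+17/50→593/1000; 407/1000+593/1000→1. L = 581/250 ≈ 2.3240.
L − H = 2.3240 − 2.2829 = 0.041 bits.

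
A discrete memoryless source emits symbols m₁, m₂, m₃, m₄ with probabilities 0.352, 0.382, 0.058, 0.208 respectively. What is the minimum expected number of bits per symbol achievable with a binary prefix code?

1.884 bits/symbol

Repeatedly combine the two least-probable nodes; the expected code length is the sum of the merged weights.
merge 29/500 + 26/125 → 133/500
merge 133/500 + 44/125 → 309/500
merge 191/500 + 309/500 → 1
L = 133/500 + 309/500 + 1 = 471/250 = 1.884 bits/symbol.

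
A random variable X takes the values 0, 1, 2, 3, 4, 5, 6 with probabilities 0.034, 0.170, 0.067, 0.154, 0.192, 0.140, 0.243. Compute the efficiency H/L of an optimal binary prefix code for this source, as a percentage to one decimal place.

Entropy H = −Σ p log₂ p ≈ 2.6276 bits.
Huffman merges: 17/500+67/1000→101/1000; 101/1000+7/50→241/1000; 77/500+17/100→81/250; 24/125+241/1000→433/1000; 243/1000+81/250→567/1000; 433/1000+567/1000→1. L = 1333/500 ≈ 2.6660.
Efficiency = H/L = 2.6276/2.6660 = 98.6%.

98.6%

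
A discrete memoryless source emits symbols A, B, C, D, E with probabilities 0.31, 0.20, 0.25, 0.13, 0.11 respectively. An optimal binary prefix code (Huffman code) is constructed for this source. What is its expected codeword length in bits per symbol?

Repeatedly combine the two least-probable nodes; the expected code length is the sum of the merged weights.
merge 11/100 + 13/100 → 6/25
merge 1/5 + 6/25 → 11/25
merge 1/4 + 31/100 → 14/25
merge 11/25 + 14/25 → 1
L = 6/25 + 11/25 + 14/25 + 1 = 56/25 = 2.24 bits/symbol.

2.24 bits/symbol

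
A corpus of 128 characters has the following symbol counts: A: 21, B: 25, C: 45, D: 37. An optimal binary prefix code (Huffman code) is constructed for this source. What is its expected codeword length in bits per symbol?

2 bits/symbol

Probabilities are the counts divided by 128.
Repeatedly combine the two least-probable nodes; the expected code length is the sum of the merged weights.
merge 21/128 + 25/128 → 23/64
merge 37/128 + 45/128 → 41/64
merge 23/64 + 41/64 → 1
L = 23/64 + 41/64 + 1 = 2 bits/symbol.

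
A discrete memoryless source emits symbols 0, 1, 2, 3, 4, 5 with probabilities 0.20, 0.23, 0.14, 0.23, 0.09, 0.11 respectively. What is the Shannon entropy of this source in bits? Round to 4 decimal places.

2.4998 bits

H = −Σ pᵢ log₂ pᵢ.
−0.20·log₂(0.20) = 0.4644
−0.23·log₂(0.23) = 0.4877
−0.14·log₂(0.14) = 0.3971
−0.23·log₂(0.23) = 0.4877
−0.09·log₂(0.09) = 0.3127
−0.11·log₂(0.11) = 0.3503
Sum ≈ 2.4998 → 2.4998 bits.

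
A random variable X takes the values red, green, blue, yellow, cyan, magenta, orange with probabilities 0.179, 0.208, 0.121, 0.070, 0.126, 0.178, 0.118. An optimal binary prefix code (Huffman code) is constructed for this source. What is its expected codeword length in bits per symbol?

2.792 bits/symbol

Repeatedly combine the two least-probable nodes; the expected code length is the sum of the merged weights.
merge 7/100 + 59/500 → 47/250
merge 121/1000 + 63/500 → 247/1000
merge 89/500 + 179/1000 → 357/1000
merge 47/250 + 26/125 → 99/250
merge 247/1000 + 357/1000 → 151/250
merge 99/250 + 151/250 → 1
L = 47/250 + 247/1000 + 357/1000 + 99/250 + 151/250 + 1 = 349/125 = 2.792 bits/symbol.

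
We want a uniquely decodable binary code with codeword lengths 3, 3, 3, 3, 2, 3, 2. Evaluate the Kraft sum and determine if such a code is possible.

1.125; no

With common denominator 2^3 = 8: Σ 2^(−ℓᵢ) = 1/8 + 1/8 + 1/8 + 1/8 + 2/8 + 1/8 + 2/8 = 9/8 = 1.125.
Kraft's inequality requires Σ ≤ 1; here Σ = 1.125 > 1, so no such prefix code exists.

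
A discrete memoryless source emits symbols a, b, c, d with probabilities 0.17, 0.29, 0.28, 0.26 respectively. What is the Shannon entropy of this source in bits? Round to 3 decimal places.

1.972 bits

H = −Σ pᵢ log₂ pᵢ.
−0.17·log₂(0.17) = 0.4346
−0.29·log₂(0.29) = 0.5179
−0.28·log₂(0.28) = 0.5142
−0.26·log₂(0.26) = 0.5053
Sum ≈ 1.9720 → 1.972 bits.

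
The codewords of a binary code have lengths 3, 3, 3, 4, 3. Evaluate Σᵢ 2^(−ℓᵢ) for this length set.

0.5625

With common denominator 2^4 = 16: Σ 2^(−ℓᵢ) = 2/16 + 2/16 + 2/16 + 1/16 + 2/16 = 9/16 = 0.5625.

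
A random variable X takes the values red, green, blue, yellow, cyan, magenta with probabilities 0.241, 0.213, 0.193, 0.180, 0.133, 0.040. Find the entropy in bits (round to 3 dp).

2.446 bits

H = −Σ pᵢ log₂ pᵢ.
−0.241·log₂(0.241) = 0.4947
−0.213·log₂(0.213) = 0.4752
−0.193·log₂(0.193) = 0.4581
−0.180·log₂(0.180) = 0.4453
−0.133·log₂(0.133) = 0.3871
−0.040·log₂(0.040) = 0.1858
Sum ≈ 2.4462 → 2.446 bits.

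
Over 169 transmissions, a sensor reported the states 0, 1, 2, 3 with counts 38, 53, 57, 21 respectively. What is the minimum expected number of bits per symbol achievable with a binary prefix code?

Probabilities are the counts divided by 169.
Repeatedly combine the two least-probable nodes; the expected code length is the sum of the merged weights.
merge 21/169 + 38/169 → 59/169
merge 53/169 + 57/169 → 110/169
merge 59/169 + 110/169 → 1
L = 59/169 + 110/169 + 1 = 2 bits/symbol.

2 bits/symbol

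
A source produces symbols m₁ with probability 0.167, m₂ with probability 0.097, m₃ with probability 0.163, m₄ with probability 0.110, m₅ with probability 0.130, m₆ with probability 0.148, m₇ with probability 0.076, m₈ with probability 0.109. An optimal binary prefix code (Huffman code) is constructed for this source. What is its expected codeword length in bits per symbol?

Repeatedly combine the two least-probable nodes; the expected code length is the sum of the merged weights.
merge 19/250 + 97/1000 → 173/1000
merge 109/1000 + 11/100 → 219/1000
merge 13/100 + 37/250 → 139/500
merge 163/1000 + 167/1000 → 33/100
merge 173/1000 + 219/1000 → 49/125
merge 139/500 + 33/100 → 76/125
merge 49/125 + 76/125 → 1
L = 173/1000 + 219/1000 + 139/500 + 33/100 + 49/125 + 76/125 + 1 = 3 bits/symbol.

3 bits/symbol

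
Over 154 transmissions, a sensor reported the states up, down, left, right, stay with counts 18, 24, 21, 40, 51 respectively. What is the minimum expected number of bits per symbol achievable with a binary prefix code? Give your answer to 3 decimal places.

2.253 bits/symbol

Probabilities are the counts divided by 154.
Repeatedly combine the two least-probable nodes; the expected code length is the sum of the merged weights.
merge 9/77 + 3/22 → 39/154
merge 12/77 + 39/154 → 9/22
merge 20/77 + 51/154 → 13/22
merge 9/22 + 13/22 → 1
L = 39/154 + 9/22 + 13/22 + 1 = 347/154 ≈ 2.253 bits/symbol.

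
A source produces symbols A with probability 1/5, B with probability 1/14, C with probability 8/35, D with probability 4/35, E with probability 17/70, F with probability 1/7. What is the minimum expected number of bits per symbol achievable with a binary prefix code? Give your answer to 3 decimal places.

2.514 bits/symbol

Repeatedly combine the two least-probable nodes; the expected code length is the sum of the merged weights.
merge 1/14 + 4/35 → 13/70
merge 1/7 + 13/70 → 23/70
merge 1/5 + 8/35 → 3/7
merge 17/70 + 23/70 → 4/7
merge 3/7 + 4/7 → 1
L = 13/70 + 23/70 + 3/7 + 4/7 + 1 = 88/35 ≈ 2.514 bits/symbol.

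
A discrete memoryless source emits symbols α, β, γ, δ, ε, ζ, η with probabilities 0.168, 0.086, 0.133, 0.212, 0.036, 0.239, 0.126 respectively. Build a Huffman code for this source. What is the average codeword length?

Repeatedly combine the two least-probable nodes; the expected code length is the sum of the merged weights.
merge 9/250 + 43/500 → 61/500
merge 61/500 + 63/500 → 31/125
merge 133/1000 + 21/125 → 301/1000
merge 53/250 + 239/1000 → 451/1000
merge 31/125 + 301/1000 → 549/1000
merge 451/1000 + 549/1000 → 1
L = 61/500 + 31/125 + 301/1000 + 451/1000 + 549/1000 + 1 = 2671/1000 = 2.671 bits/symbol.

2.671 bits/symbol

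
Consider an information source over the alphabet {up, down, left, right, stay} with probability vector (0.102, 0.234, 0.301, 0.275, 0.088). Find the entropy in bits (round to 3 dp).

H = −Σ pᵢ log₂ pᵢ.
−0.102·log₂(0.102) = 0.3359
−0.234·log₂(0.234) = 0.4903
−0.301·log₂(0.301) = 0.5214
−0.275·log₂(0.275) = 0.5122
−0.088·log₂(0.088) = 0.3086
Sum ≈ 2.1684 → 2.168 bits.

2.168 bits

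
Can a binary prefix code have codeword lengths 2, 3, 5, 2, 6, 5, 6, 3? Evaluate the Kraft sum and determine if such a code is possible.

With common denominator 2^6 = 64: Σ 2^(−ℓᵢ) = 16/64 + 8/64 + 2/64 + 16/64 + 1/64 + 2/64 + 1/64 + 8/64 = 54/64 = 0.84375.
Kraft's inequality requires Σ ≤ 1; here Σ = 0.84375 ≤ 1, so such a prefix code exists.

0.84375; yes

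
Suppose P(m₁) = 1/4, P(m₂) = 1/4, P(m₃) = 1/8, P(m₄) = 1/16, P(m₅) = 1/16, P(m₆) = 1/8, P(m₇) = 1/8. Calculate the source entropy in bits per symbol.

Each probability is a power of 1/2, so log₂(1/p) is an integer.
H = Σ p·log₂(1/p) = 1/4·2 + 1/4·2 + 1/8·3 + 1/16·4 + 1/16·4 + 1/8·3 + 1/8·3 = 2.625 bits.

2.625 bits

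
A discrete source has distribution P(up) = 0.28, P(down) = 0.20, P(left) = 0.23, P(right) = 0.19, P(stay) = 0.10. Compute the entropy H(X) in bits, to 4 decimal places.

H = −Σ pᵢ log₂ pᵢ.
−0.28·log₂(0.28) = 0.5142
−0.20·log₂(0.20) = 0.4644
−0.23·log₂(0.23) = 0.4877
−0.19·log₂(0.19) = 0.4552
−0.10·log₂(0.10) = 0.3322
Sum ≈ 2.2537 → 2.2537 bits.

2.2537 bits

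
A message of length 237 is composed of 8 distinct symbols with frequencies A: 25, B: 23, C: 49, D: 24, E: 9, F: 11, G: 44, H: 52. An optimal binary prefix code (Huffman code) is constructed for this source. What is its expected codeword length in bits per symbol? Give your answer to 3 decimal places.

2.840 bits/symbol

Probabilities are the counts divided by 237.
Repeatedly combine the two least-probable nodes; the expected code length is the sum of the merged weights.
merge 3/79 + 11/237 → 20/237
merge 20/237 + 23/237 → 43/237
merge 8/79 + 25/237 → 49/237
merge 43/237 + 44/237 → 29/79
merge 49/237 + 49/237 → 98/237
merge 52/237 + 29/79 → 139/237
merge 98/237 + 139/237 → 1
L = 20/237 + 43/237 + 49/237 + 29/79 + 98/237 + 139/237 + 1 = 673/237 ≈ 2.840 bits/symbol.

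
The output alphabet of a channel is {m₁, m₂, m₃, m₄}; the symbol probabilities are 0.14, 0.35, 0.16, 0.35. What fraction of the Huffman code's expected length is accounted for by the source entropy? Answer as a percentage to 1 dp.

Entropy H = −Σ p log₂ p ≈ 1.8803 bits.
Huffman merges: 7/50+4/25→3/10; 3/10+7/20→13/20; 7/20+13/20→1. L = 39/20 ≈ 1.9500.
Efficiency = H/L = 1.8803/1.9500 = 96.4%.

96.4%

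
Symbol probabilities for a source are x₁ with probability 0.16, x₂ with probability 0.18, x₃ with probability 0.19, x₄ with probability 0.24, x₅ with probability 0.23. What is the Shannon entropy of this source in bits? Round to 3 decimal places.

H = −Σ pᵢ log₂ pᵢ.
−0.16·log₂(0.16) = 0.4230
−0.18·log₂(0.18) = 0.4453
−0.19·log₂(0.19) = 0.4552
−0.24·log₂(0.24) = 0.4941
−0.23·log₂(0.23) = 0.4877
Sum ≈ 2.3054 → 2.305 bits.

2.305 bits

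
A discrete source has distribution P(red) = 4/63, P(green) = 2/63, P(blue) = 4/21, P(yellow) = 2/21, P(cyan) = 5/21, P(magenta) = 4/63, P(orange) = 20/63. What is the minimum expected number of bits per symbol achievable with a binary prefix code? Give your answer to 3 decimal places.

Repeatedly combine the two least-probable nodes; the expected code length is the sum of the merged weights.
merge 2/63 + 4/63 → 2/21
merge 4/63 + 2/21 → 10/63
merge 2/21 + 10/63 → 16/63
merge 4/21 + 5/21 → 3/7
merge 16/63 + 20/63 → 4/7
merge 3/7 + 4/7 → 1
L = 2/21 + 10/63 + 16/63 + 3/7 + 4/7 + 1 = 158/63 ≈ 2.508 bits/symbol.

2.508 bits/symbol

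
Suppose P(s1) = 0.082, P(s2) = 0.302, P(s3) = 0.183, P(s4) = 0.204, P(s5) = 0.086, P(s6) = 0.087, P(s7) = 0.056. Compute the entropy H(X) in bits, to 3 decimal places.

2.578 bits

H = −Σ pᵢ log₂ pᵢ.
−0.082·log₂(0.082) = 0.2959
−0.302·log₂(0.302) = 0.5217
−0.183·log₂(0.183) = 0.4484
−0.204·log₂(0.204) = 0.4678
−0.086·log₂(0.086) = 0.3044
−0.087·log₂(0.087) = 0.3065
−0.056·log₂(0.056) = 0.2329
Sum ≈ 2.5775 → 2.578 bits.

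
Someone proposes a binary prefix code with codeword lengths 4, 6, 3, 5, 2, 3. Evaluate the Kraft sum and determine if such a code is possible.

With common denominator 2^6 = 64: Σ 2^(−ℓᵢ) = 4/64 + 1/64 + 8/64 + 2/64 + 16/64 + 8/64 = 39/64 = 0.609375.
Kraft's inequality requires Σ ≤ 1; here Σ = 0.609375 ≤ 1, so such a prefix code exists.

0.609375; yes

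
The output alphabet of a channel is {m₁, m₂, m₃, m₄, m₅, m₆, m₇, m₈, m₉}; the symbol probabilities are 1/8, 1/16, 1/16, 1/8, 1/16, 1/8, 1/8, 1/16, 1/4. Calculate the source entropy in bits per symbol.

3 bits

Each probability is a power of 1/2, so log₂(1/p) is an integer.
H = Σ p·log₂(1/p) = 1/8·3 + 1/16·4 + 1/16·4 + 1/8·3 + 1/16·4 + 1/8·3 + 1/8·3 + 1/16·4 + 1/4·2 = 3 bits.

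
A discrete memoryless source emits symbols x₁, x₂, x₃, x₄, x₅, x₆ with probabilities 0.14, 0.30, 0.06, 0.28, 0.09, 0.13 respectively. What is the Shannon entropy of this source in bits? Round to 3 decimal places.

2.371 bits

H = −Σ pᵢ log₂ pᵢ.
−0.14·log₂(0.14) = 0.3971
−0.30·log₂(0.30) = 0.5211
−0.06·log₂(0.06) = 0.2435
−0.28·log₂(0.28) = 0.5142
−0.09·log₂(0.09) = 0.3127
−0.13·log₂(0.13) = 0.3826
Sum ≈ 2.3713 → 2.371 bits.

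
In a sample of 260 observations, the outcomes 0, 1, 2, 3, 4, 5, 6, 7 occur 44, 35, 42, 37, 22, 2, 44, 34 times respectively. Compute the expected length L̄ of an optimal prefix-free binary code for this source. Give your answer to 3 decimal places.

2.923 bits/symbol

Probabilities are the counts divided by 260.
Repeatedly combine the two least-probable nodes; the expected code length is the sum of the merged weights.
merge 1/130 + 11/130 → 6/65
merge 6/65 + 17/130 → 29/130
merge 7/52 + 37/260 → 18/65
merge 21/130 + 11/65 → 43/130
merge 11/65 + 29/130 → 51/130
merge 18/65 + 43/130 → 79/130
merge 51/130 + 79/130 → 1
L = 6/65 + 29/130 + 18/65 + 43/130 + 51/130 + 79/130 + 1 = 38/13 ≈ 2.923 bits/symbol.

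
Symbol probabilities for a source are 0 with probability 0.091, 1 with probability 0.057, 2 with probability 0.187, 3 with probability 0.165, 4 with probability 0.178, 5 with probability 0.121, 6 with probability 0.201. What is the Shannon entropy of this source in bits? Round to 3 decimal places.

2.709 bits

H = −Σ pᵢ log₂ pᵢ.
−0.091·log₂(0.091) = 0.3147
−0.057·log₂(0.057) = 0.2356
−0.187·log₂(0.187) = 0.4523
−0.165·log₂(0.165) = 0.4289
−0.178·log₂(0.178) = 0.4432
−0.121·log₂(0.121) = 0.3687
−0.201·log₂(0.201) = 0.4653
Sum ≈ 2.7087 → 2.709 bits.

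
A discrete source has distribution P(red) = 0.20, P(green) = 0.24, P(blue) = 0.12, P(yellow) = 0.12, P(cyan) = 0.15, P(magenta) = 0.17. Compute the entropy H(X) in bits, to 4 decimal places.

H = −Σ pᵢ log₂ pᵢ.
−0.20·log₂(0.20) = 0.4644
−0.24·log₂(0.24) = 0.4941
−0.12·log₂(0.12) = 0.3671
−0.12·log₂(0.12) = 0.3671
−0.15·log₂(0.15) = 0.4105
−0.17·log₂(0.17) = 0.4346
Sum ≈ 2.5378 → 2.5378 bits.

2.5378 bits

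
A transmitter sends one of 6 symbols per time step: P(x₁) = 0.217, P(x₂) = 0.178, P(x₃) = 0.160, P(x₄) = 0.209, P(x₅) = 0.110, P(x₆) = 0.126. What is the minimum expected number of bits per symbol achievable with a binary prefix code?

Repeatedly combine the two least-probable nodes; the expected code length is the sum of the merged weights.
merge 11/100 + 63/500 → 59/250
merge 4/25 + 89/500 → 169/500
merge 209/1000 + 217/1000 → 213/500
merge 59/250 + 169/500 → 287/500
merge 213/500 + 287/500 → 1
L = 59/250 + 169/500 + 213/500 + 287/500 + 1 = 1287/500 = 2.574 bits/symbol.

2.574 bits/symbol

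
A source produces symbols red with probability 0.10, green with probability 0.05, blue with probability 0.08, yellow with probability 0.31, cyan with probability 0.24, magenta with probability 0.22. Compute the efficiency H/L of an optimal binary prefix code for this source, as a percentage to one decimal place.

99.1%

Entropy H = −Σ p log₂ p ≈ 2.3383 bits.
Huffman merges: 1/20+2/25→13/100; 1/10+13/100→23/100; 11/50+23/100→9/20; 6/25+31/100→11/20; 9/20+11/20→1. L = 59/25 ≈ 2.3600.
Efficiency = H/L = 2.3383/2.3600 = 99.1%.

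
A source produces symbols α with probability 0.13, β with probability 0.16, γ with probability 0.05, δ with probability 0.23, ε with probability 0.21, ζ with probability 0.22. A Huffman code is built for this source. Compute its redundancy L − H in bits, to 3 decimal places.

Entropy H = −Σ p log₂ p ≈ 2.4628 bits.
Huffman merges: 1/20+13/100→9/50; 4/25+9/50→17/50; 21/100+11/50→43/100; 23/100+17/50→57/100; 43/100+57/100→1. L = 63/25 ≈ 2.5200.
L − H = 2.5200 − 2.4628 = 0.057 bits.

0.057 bits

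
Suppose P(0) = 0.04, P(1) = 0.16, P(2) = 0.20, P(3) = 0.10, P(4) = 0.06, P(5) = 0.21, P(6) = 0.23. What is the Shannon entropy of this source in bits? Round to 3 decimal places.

2.609 bits

H = −Σ pᵢ log₂ pᵢ.
−0.04·log₂(0.04) = 0.1858
−0.16·log₂(0.16) = 0.4230
−0.20·log₂(0.20) = 0.4644
−0.10·log₂(0.10) = 0.3322
−0.06·log₂(0.06) = 0.2435
−0.21·log₂(0.21) = 0.4728
−0.23·log₂(0.23) = 0.4877
Sum ≈ 2.6094 → 2.609 bits.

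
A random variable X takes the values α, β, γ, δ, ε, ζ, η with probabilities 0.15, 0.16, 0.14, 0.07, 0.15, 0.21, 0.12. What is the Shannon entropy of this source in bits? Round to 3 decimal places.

H = −Σ pᵢ log₂ pᵢ.
−0.15·log₂(0.15) = 0.4105
−0.16·log₂(0.16) = 0.4230
−0.14·log₂(0.14) = 0.3971
−0.07·log₂(0.07) = 0.2686
−0.15·log₂(0.15) = 0.4105
−0.21·log₂(0.21) = 0.4728
−0.12·log₂(0.12) = 0.3671
Sum ≈ 2.7497 → 2.750 bits.

2.750 bits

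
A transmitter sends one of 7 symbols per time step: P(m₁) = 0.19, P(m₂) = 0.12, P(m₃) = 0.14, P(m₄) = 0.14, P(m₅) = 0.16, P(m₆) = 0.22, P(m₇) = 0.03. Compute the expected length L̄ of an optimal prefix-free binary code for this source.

Repeatedly combine the two least-probable nodes; the expected code length is the sum of the merged weights.
merge 3/100 + 3/25 → 3/20
merge 7/50 + 7/50 → 7/25
merge 3/20 + 4/25 → 31/100
merge 19/100 + 11/50 → 41/100
merge 7/25 + 31/100 → 59/100
merge 41/100 + 59/100 → 1
L = 3/20 + 7/25 + 31/100 + 41/100 + 59/100 + 1 = 137/50 = 2.74 bits/symbol.

2.74 bits/symbol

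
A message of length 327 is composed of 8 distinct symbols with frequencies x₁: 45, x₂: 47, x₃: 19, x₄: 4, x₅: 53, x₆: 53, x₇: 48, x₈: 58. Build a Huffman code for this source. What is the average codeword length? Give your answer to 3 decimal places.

2.893 bits/symbol

Probabilities are the counts divided by 327.
Repeatedly combine the two least-probable nodes; the expected code length is the sum of the merged weights.
merge 4/327 + 19/327 → 23/327
merge 23/327 + 15/109 → 68/327
merge 47/327 + 16/109 → 95/327
merge 53/327 + 53/327 → 106/327
merge 58/327 + 68/327 → 42/109
merge 95/327 + 106/327 → 67/109
merge 42/109 + 67/109 → 1
L = 23/327 + 68/327 + 95/327 + 106/327 + 42/109 + 67/109 + 1 = 946/327 ≈ 2.893 bits/symbol.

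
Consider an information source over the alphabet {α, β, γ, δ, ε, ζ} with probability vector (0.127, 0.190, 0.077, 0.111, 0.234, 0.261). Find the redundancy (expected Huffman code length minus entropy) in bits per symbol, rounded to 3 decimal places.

0.037 bits

Entropy H = −Σ p log₂ p ≈ 2.4663 bits.
Huffman merges: 77/1000+111/1000→47/250; 127/1000+47/250→63/200; 19/100+117/500→53/125; 261/1000+63/200→72/125; 53/125+72/125→1. L = 2503/1000 ≈ 2.5030.
L − H = 2.5030 − 2.4663 = 0.037 bits.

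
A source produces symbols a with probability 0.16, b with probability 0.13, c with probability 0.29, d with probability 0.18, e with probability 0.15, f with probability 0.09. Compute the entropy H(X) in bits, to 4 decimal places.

H = −Σ pᵢ log₂ pᵢ.
−0.16·log₂(0.16) = 0.4230
−0.13·log₂(0.13) = 0.3826
−0.29·log₂(0.29) = 0.5179
−0.18·log₂(0.18) = 0.4453
−0.15·log₂(0.15) = 0.4105
−0.09·log₂(0.09) = 0.3127
Sum ≈ 2.4921 → 2.4921 bits.

2.4921 bits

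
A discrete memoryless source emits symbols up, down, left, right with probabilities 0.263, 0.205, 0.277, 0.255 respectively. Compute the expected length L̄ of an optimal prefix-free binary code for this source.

Repeatedly combine the two least-probable nodes; the expected code length is the sum of the merged weights.
merge 41/200 + 51/200 → 23/50
merge 263/1000 + 277/1000 → 27/50
merge 23/50 + 27/50 → 1
L = 23/50 + 27/50 + 1 = 2 bits/symbol.

2 bits/symbol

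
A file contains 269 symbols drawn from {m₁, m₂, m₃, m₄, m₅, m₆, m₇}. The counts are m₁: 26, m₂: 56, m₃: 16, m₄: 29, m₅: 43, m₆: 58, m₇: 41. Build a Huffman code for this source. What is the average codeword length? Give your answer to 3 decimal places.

Probabilities are the counts divided by 269.
Repeatedly combine the two least-probable nodes; the expected code length is the sum of the merged weights.
merge 16/269 + 26/269 → 42/269
merge 29/269 + 41/269 → 70/269
merge 42/269 + 43/269 → 85/269
merge 56/269 + 58/269 → 114/269
merge 70/269 + 85/269 → 155/269
merge 114/269 + 155/269 → 1
L = 42/269 + 70/269 + 85/269 + 114/269 + 155/269 + 1 = 735/269 ≈ 2.732 bits/symbol.

2.732 bits/symbol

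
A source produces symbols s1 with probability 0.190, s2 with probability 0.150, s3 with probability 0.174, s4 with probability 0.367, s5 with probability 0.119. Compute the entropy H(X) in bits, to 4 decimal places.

H = −Σ pᵢ log₂ pᵢ.
−0.190·log₂(0.190) = 0.4552
−0.150·log₂(0.150) = 0.4105
−0.174·log₂(0.174) = 0.4390
−0.367·log₂(0.367) = 0.5307
−0.119·log₂(0.119) = 0.3654
Sum ≈ 2.2009 → 2.2009 bits.

2.2009 bits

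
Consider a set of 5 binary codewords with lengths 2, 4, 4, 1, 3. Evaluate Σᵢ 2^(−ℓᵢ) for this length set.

With common denominator 2^4 = 16: Σ 2^(−ℓᵢ) = 4/16 + 1/16 + 1/16 + 8/16 + 2/16 = 16/16 = 1.

1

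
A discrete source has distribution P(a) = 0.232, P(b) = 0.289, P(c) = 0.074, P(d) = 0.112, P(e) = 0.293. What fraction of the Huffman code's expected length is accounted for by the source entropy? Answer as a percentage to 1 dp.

98.7%

Entropy H = −Σ p log₂ p ≈ 2.1572 bits.
Huffman merges: 37/500+14/125→93/500; 93/500+29/125→209/500; 289/1000+293/1000→291/500; 209/500+291/500→1. L = 1093/500 ≈ 2.1860.
Efficiency = H/L = 2.1572/2.1860 = 98.7%.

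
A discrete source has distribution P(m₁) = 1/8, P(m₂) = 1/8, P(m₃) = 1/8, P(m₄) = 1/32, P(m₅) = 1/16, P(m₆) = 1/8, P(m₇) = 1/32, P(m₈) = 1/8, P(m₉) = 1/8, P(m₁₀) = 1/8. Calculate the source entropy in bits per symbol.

Each probability is a power of 1/2, so log₂(1/p) is an integer.
H = Σ p·log₂(1/p) = 1/8·3 + 1/8·3 + 1/8·3 + 1/32·5 + 1/16·4 + 1/8·3 + 1/32·5 + 1/8·3 + 1/8·3 + 1/8·3 = 3.1875 bits.

3.1875 bits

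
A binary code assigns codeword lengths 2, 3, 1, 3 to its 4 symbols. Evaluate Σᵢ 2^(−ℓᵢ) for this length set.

1

With common denominator 2^3 = 8: Σ 2^(−ℓᵢ) = 2/8 + 1/8 + 4/8 + 1/8 = 8/8 = 1.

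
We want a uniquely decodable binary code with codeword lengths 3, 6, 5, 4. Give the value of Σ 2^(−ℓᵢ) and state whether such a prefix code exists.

0.234375; yes

With common denominator 2^6 = 64: Σ 2^(−ℓᵢ) = 8/64 + 1/64 + 2/64 + 4/64 = 15/64 = 0.234375.
Kraft's inequality requires Σ ≤ 1; here Σ = 0.234375 ≤ 1, so such a prefix code exists.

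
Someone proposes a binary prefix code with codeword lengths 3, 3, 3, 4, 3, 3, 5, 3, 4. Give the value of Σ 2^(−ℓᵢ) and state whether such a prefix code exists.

0.90625; yes

With common denominator 2^5 = 32: Σ 2^(−ℓᵢ) = 4/32 + 4/32 + 4/32 + 2/32 + 4/32 + 4/32 + 1/32 + 4/32 + 2/32 = 29/32 = 0.90625.
Kraft's inequality requires Σ ≤ 1; here Σ = 0.90625 ≤ 1, so such a prefix code exists.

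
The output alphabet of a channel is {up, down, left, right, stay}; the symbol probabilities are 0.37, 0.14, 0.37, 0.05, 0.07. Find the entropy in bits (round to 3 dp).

1.943 bits

H = −Σ pᵢ log₂ pᵢ.
−0.37·log₂(0.37) = 0.5307
−0.14·log₂(0.14) = 0.3971
−0.37·log₂(0.37) = 0.5307
−0.05·log₂(0.05) = 0.2161
−0.07·log₂(0.07) = 0.2686
Sum ≈ 1.9432 → 1.943 bits.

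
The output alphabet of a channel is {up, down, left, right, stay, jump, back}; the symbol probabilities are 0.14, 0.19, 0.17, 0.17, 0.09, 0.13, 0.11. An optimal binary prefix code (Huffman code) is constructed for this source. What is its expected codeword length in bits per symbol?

Repeatedly combine the two least-probable nodes; the expected code length is the sum of the merged weights.
merge 9/100 + 11/100 → 1/5
merge 13/100 + 7/50 → 27/100
merge 17/100 + 17/100 → 17/50
merge 19/100 + 1/5 → 39/100
merge 27/100 + 17/50 → 61/100
merge 39/100 + 61/100 → 1
L = 1/5 + 27/100 + 17/50 + 39/100 + 61/100 + 1 = 281/100 = 2.81 bits/symbol.

2.81 bits/symbol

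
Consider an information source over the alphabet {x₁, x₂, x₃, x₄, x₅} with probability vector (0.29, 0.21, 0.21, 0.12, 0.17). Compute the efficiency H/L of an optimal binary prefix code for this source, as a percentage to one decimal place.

Entropy H = −Σ p log₂ p ≈ 2.2652 bits.
Huffman merges: 3/25+17/100→29/100; 21/100+21/100→21/50; 29/100+29/100→29/50; 21/50+29/50→1. L = 229/100 ≈ 2.2900.
Efficiency = H/L = 2.2652/2.2900 = 98.9%.

98.9%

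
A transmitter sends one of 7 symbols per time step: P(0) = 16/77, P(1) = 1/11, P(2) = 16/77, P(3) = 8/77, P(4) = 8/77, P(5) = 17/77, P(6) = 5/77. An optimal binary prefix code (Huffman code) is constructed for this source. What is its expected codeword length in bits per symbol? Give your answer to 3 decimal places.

2.727 bits/symbol

Repeatedly combine the two least-probable nodes; the expected code length is the sum of the merged weights.
merge 5/77 + 1/11 → 12/77
merge 8/77 + 8/77 → 16/77
merge 12/77 + 16/77 → 4/11
merge 16/77 + 16/77 → 32/77
merge 17/77 + 4/11 → 45/77
merge 32/77 + 45/77 → 1
L = 12/77 + 16/77 + 4/11 + 32/77 + 45/77 + 1 = 30/11 ≈ 2.727 bits/symbol.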